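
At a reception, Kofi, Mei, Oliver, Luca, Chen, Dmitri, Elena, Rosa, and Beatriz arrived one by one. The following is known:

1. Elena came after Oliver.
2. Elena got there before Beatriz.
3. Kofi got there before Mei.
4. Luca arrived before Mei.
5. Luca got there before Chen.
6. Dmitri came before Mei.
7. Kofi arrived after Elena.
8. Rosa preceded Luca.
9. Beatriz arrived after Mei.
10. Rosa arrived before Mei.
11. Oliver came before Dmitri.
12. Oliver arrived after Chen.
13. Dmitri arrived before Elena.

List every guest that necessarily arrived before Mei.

Chen, Dmitri, Elena, Kofi, Luca, Oliver, Rosa

Directly stated before Mei: Dmitri, Kofi, Luca, and Rosa.
Chen reaches Mei via Chen → Oliver → Dmitri → Mei.
Elena reaches Mei via Elena → Kofi → Mei.
Oliver reaches Mei via Oliver → Dmitri → Mei.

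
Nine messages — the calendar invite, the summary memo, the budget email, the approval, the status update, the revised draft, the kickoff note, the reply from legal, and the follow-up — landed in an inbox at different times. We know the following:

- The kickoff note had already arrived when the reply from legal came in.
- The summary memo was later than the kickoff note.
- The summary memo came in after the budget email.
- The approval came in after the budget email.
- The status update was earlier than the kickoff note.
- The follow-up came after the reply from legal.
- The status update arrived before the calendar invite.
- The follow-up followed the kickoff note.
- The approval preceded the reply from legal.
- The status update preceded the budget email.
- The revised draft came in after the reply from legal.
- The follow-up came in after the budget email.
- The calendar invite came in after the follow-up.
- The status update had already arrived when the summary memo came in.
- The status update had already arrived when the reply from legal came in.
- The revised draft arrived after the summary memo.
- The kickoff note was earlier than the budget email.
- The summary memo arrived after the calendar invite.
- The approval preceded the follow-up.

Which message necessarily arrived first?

the status update

The status update has a chain of constraints placing it before every other message, so the status update must be first.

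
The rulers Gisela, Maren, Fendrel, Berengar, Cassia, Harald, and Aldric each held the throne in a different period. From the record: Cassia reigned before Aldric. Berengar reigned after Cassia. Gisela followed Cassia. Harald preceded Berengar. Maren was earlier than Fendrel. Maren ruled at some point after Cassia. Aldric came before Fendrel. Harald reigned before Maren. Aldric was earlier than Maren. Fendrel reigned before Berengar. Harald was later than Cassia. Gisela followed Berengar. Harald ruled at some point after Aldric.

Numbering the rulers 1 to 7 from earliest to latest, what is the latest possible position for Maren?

Maren must come before Berengar, Fendrel, and Gisela — 3 rulers forced after them.
Everything else can be placed before Maren in some valid order, so Maren can sit as late as position 7 − 3 = 4.

4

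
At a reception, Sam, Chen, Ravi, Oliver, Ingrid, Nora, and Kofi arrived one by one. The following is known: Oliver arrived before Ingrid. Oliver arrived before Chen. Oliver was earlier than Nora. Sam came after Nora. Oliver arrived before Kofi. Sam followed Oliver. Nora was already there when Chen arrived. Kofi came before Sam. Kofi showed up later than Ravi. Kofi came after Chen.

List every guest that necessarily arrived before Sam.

Directly stated before Sam: Kofi, Nora, and Oliver.
Chen reaches Sam via Chen → Kofi → Sam.
Ravi reaches Sam via Ravi → Kofi → Sam.

Chen, Kofi, Nora, Oliver, Ravi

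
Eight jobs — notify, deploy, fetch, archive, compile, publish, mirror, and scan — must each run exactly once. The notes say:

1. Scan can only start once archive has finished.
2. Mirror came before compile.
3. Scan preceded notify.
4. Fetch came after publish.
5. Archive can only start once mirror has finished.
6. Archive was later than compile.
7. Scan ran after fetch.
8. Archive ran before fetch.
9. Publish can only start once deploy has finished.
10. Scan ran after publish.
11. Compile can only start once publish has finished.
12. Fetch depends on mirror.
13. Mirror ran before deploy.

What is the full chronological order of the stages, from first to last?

mirror, deploy, publish, compile, archive, fetch, scan, notify

The constraints fix every adjacent pair, so only one ordering works:
mirror → deploy → publish → compile → archive → fetch → scan → notify.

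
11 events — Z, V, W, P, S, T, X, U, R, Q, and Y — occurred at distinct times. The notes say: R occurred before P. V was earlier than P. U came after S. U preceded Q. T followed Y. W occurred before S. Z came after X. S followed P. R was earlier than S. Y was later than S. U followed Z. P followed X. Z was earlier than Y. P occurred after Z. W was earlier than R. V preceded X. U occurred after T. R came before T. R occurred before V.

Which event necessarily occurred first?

W has a chain of constraints placing it before every other event, so W must be first.

W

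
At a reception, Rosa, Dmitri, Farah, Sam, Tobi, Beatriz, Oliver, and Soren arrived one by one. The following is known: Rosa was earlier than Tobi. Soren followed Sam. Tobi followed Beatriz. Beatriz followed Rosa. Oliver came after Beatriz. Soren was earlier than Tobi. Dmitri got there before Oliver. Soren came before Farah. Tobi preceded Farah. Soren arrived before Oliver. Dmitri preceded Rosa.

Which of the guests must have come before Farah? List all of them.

Beatriz, Dmitri, Rosa, Sam, Soren, Tobi

Directly stated before Farah: Soren and Tobi.
Beatriz reaches Farah via Beatriz → Tobi → Farah.
Dmitri reaches Farah via Dmitri → Rosa → Tobi → Farah.
Rosa reaches Farah via Rosa → Tobi → Farah.
Likewise Sam reaches Farah by chaining the stated constraints.
No chain forces Oliver ahead of Farah.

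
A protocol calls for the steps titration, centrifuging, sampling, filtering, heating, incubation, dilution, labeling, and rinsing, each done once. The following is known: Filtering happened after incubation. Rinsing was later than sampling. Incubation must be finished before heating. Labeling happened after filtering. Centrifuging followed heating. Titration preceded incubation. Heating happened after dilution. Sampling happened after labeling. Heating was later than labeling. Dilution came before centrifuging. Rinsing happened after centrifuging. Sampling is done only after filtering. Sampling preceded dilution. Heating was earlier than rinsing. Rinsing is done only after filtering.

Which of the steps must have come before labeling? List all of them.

Directly stated before labeling: filtering.
Incubation reaches labeling via incubation → filtering → labeling.
Titration reaches labeling via titration → incubation → filtering → labeling.

filtering, incubation, titration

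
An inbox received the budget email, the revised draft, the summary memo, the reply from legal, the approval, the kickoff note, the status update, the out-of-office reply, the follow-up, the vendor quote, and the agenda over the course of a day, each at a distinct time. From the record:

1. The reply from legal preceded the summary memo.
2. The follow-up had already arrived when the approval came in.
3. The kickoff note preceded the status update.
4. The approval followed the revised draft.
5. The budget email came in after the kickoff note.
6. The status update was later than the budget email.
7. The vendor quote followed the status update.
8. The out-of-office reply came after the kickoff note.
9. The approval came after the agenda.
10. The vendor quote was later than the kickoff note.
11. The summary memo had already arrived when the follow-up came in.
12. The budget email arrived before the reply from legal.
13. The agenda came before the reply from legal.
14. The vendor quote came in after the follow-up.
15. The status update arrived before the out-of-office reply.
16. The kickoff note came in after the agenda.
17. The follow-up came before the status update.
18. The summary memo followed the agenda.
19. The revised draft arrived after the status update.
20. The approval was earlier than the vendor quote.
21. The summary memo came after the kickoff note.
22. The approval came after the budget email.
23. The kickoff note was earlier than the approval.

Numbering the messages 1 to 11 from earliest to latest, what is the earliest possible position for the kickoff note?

The agenda must come before the kickoff note — 1 forced predecessor.
Nothing else is forced ahead of the kickoff note, so its earliest slot is position 1 + 1 = 2.

2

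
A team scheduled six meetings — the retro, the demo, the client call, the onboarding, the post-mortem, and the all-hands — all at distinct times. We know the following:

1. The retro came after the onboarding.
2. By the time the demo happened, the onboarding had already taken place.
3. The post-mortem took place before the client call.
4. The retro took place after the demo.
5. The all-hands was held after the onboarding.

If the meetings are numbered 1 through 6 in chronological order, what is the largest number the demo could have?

The demo must come before the retro — 1 meeting forced after it.
Everything else can be placed before the demo in some valid order, so the demo can sit as late as position 6 − 1 = 5.

5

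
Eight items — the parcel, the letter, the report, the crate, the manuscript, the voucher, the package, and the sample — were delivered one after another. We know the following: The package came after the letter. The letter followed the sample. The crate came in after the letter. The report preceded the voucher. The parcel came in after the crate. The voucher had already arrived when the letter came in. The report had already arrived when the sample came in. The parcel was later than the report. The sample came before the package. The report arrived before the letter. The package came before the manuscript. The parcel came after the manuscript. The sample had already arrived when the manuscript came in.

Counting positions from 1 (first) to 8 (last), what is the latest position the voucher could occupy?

3

The voucher must come before the crate, the letter, the manuscript, the package, and the parcel — 5 items forced after it.
Everything else can be placed before the voucher in some valid order, so the voucher can sit as late as position 8 − 5 = 3.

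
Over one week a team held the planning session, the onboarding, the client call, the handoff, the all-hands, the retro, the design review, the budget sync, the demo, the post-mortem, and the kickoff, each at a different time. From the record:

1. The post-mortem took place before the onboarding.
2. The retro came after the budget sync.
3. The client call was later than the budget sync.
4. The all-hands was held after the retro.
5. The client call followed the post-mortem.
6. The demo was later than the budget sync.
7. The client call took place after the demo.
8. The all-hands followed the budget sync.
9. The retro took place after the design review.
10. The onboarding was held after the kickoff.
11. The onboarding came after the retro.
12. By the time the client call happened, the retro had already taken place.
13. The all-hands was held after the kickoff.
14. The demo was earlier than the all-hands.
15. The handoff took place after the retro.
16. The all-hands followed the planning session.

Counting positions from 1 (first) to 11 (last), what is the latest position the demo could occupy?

9

The demo must come before the all-hands and the client call — 2 meetings forced after it.
Everything else can be placed before the demo in some valid order, so the demo can sit as late as position 11 − 2 = 9.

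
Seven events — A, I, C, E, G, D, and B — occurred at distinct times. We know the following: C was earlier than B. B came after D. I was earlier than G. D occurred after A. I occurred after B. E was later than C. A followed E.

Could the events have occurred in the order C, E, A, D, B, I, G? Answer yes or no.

Check each stated constraint against the proposed order — e.g. C is ahead of E; C is ahead of B. Every pair is in the required order; nothing is violated.

yes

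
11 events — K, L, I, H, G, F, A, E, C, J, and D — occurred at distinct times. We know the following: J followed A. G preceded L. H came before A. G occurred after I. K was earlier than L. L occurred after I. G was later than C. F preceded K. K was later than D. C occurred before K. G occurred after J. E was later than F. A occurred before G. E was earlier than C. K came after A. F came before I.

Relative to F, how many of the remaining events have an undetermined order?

Forced after F: C, E, G, I, K, and L.
That leaves A, D, H, and J with no forced order relative to F — 4.

4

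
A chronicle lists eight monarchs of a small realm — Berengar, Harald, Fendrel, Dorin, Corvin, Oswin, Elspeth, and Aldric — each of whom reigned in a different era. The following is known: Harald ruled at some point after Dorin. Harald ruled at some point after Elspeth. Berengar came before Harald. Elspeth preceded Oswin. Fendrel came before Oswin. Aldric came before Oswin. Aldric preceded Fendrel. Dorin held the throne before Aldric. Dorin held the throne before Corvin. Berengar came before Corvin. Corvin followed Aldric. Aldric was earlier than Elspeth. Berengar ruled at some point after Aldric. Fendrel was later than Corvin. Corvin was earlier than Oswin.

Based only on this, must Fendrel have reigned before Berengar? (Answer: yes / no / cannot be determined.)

no

Tracing the constraints gives Berengar → Corvin → Fendrel, so Berengar must come before Fendrel.
That means Fendrel cannot be before Berengar.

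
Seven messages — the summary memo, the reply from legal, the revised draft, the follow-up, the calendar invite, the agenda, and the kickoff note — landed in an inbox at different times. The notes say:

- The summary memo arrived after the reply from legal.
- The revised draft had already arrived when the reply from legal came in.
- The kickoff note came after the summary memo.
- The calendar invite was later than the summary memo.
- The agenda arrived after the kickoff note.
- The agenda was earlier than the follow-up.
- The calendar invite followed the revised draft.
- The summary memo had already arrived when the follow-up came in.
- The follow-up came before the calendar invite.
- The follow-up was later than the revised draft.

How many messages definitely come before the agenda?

4

Directly stated before the agenda: the kickoff note.
The reply from legal reaches the agenda via the reply from legal → the summary memo → the kickoff note → the agenda.
The revised draft reaches the agenda via the revised draft → the reply from legal → the summary memo → the kickoff note → the agenda.
The summary memo reaches the agenda via the summary memo → the kickoff note → the agenda.
No chain forces the calendar invite (or any of the others) ahead of the agenda.
That's the kickoff note, the reply from legal, the revised draft, and the summary memo — 4 in all.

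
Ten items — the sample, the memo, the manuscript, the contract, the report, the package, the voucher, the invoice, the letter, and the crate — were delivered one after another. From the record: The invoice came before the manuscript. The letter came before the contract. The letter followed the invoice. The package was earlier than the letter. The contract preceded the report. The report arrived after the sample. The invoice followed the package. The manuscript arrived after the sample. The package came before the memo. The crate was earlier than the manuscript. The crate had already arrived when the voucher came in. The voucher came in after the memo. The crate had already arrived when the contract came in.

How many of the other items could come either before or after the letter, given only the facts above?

Forced before the letter: the invoice and the package; forced after the letter: the contract and the report.
That leaves the crate, the manuscript, the memo, the sample, and the voucher with no forced order relative to the letter — 5.

5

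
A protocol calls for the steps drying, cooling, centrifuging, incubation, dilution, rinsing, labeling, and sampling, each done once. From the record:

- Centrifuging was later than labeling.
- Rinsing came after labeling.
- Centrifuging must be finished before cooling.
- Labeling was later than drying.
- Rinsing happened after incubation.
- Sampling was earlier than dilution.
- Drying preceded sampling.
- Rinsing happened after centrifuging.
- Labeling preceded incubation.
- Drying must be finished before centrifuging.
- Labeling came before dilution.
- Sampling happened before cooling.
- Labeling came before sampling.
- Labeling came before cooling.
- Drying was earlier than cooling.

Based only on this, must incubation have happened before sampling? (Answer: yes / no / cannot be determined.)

cannot be determined

No chain of stated constraints runs from incubation to sampling, and none runs from sampling to incubation either.
So the relative order of incubation and sampling is not fixed by the given facts.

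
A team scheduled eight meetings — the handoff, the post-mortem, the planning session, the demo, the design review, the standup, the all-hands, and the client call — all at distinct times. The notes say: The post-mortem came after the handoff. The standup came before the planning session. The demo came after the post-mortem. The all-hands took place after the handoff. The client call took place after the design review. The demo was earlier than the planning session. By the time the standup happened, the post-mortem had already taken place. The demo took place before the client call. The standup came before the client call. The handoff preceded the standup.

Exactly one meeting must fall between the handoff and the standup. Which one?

the post-mortem

Tracing the constraints gives the handoff → the post-mortem → the standup, so the post-mortem sits after the handoff and before the standup.
No other meeting is forced both after the handoff and before the standup.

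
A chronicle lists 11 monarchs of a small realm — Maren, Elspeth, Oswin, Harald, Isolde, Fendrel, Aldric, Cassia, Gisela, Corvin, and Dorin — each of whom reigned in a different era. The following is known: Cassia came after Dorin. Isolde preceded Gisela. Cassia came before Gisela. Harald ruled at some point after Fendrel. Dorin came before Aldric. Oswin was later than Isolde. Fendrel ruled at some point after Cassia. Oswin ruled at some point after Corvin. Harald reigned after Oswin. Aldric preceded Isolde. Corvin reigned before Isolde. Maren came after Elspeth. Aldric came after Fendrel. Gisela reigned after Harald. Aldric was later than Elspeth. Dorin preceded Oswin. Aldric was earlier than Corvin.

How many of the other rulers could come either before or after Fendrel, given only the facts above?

2

Forced before Fendrel: Cassia and Dorin; forced after Fendrel: Aldric, Corvin, Gisela, Harald, Isolde, and Oswin.
That leaves Elspeth and Maren with no forced order relative to Fendrel — 2.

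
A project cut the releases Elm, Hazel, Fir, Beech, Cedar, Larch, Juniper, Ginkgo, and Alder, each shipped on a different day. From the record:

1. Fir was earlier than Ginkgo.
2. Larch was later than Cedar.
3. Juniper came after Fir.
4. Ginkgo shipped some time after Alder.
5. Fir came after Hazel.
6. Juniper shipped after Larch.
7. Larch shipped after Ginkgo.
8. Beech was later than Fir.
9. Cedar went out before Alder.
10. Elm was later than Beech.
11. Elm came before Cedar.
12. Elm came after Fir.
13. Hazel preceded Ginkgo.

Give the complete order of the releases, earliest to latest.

The constraints fix every adjacent pair, so only one ordering works:
Hazel → Fir → Beech → Elm → Cedar → Alder → Ginkgo → Larch → Juniper.

Hazel, Fir, Beech, Elm, Cedar, Alder, Ginkgo, Larch, Juniper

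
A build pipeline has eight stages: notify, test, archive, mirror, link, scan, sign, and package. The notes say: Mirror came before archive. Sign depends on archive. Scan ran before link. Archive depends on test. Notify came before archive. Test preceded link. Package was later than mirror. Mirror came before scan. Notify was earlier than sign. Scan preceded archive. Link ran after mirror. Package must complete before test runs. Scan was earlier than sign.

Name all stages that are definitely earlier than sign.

Directly stated before sign: archive, notify, and scan.
Mirror reaches sign via mirror → archive → sign.
Package reaches sign via package → test → archive → sign.
Test reaches sign via test → archive → sign.
No chain forces link ahead of sign.

archive, mirror, notify, package, scan, test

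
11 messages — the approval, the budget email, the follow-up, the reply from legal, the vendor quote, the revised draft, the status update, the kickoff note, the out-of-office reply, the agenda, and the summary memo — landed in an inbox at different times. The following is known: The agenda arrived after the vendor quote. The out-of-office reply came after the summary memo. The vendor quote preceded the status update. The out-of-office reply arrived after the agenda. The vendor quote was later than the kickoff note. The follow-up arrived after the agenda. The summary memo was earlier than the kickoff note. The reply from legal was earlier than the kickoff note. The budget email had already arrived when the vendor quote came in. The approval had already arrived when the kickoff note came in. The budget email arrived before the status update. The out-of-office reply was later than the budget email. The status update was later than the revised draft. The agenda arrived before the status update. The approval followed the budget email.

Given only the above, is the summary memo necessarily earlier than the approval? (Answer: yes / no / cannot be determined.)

cannot be determined

No chain of stated constraints runs from the summary memo to the approval, and none runs from the approval to the summary memo either.
So the relative order of the summary memo and the approval is not fixed by the given facts.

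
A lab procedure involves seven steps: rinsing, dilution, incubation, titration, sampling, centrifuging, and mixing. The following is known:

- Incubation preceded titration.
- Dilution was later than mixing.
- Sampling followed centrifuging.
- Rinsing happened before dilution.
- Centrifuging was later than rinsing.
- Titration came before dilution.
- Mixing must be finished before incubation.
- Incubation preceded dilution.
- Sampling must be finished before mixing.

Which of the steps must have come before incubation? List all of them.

centrifuging, mixing, rinsing, sampling

Directly stated before incubation: mixing.
Centrifuging reaches incubation via centrifuging → sampling → mixing → incubation.
Rinsing reaches incubation via rinsing → centrifuging → sampling → mixing → incubation.
Sampling reaches incubation via sampling → mixing → incubation.
No chain forces titration (or any of the others) ahead of incubation.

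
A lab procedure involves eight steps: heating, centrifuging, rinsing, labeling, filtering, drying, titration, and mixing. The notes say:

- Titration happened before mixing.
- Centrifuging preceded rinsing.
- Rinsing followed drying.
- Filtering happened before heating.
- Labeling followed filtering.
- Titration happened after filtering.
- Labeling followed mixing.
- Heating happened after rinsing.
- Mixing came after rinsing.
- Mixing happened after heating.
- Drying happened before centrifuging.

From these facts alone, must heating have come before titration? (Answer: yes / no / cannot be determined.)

cannot be determined

No chain of stated constraints runs from heating to titration, and none runs from titration to heating either.
So the relative order of heating and titration is not fixed by the given facts.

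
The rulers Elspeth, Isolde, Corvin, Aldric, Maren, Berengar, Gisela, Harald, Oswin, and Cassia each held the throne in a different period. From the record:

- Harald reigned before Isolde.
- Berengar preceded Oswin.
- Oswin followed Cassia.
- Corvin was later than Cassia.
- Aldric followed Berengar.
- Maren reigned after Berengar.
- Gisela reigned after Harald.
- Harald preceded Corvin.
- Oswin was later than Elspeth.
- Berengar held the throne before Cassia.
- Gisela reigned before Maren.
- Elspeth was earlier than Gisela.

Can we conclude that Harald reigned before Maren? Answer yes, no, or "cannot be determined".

Chain the constraints: Harald → Gisela → Maren. Each link is directly stated, so Harald comes before Maren.

yes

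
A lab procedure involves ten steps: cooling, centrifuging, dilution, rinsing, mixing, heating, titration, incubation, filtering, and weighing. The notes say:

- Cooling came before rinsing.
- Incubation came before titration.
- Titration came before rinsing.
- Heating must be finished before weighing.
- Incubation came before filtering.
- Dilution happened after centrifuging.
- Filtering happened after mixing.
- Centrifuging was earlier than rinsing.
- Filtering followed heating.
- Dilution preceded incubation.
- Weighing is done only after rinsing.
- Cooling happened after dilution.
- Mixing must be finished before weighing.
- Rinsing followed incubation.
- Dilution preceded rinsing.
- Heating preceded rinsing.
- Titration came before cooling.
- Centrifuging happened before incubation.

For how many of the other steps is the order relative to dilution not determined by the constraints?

Forced before dilution: centrifuging; forced after dilution: cooling, filtering, incubation, rinsing, titration, and weighing.
That leaves heating and mixing with no forced order relative to dilution — 2.

2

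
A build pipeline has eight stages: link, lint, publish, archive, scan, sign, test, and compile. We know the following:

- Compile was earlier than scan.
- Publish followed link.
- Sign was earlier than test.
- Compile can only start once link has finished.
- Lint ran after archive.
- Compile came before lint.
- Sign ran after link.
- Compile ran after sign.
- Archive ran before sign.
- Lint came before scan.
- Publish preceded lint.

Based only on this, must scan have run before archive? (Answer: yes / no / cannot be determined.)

no

Tracing the constraints gives archive → lint → scan, so archive must come before scan.
That means scan cannot be before archive.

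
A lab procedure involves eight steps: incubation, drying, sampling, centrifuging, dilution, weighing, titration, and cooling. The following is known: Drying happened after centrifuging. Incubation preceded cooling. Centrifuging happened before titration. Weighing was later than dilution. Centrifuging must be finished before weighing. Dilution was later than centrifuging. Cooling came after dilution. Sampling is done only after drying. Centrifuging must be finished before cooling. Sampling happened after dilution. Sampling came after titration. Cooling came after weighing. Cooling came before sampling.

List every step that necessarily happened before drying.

Directly stated before drying: centrifuging.
No chain forces weighing (or any of the others) ahead of drying.

centrifuging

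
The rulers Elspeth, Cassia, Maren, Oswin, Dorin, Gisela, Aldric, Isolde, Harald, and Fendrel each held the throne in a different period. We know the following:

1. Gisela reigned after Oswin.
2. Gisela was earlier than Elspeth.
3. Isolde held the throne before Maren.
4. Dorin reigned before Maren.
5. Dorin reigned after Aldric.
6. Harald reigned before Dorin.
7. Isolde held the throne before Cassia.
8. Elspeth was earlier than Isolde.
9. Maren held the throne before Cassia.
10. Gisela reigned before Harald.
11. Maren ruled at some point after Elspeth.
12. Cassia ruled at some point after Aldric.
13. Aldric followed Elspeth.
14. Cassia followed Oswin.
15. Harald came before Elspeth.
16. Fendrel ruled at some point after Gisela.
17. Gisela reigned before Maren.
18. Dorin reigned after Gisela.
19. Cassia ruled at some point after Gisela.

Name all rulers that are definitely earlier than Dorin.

Directly stated before Dorin: Aldric, Gisela, and Harald.
Elspeth reaches Dorin via Elspeth → Aldric → Dorin.
Oswin reaches Dorin via Oswin → Gisela → Dorin.
No chain forces Isolde (or any of the others) ahead of Dorin.

Aldric, Elspeth, Gisela, Harald, Oswin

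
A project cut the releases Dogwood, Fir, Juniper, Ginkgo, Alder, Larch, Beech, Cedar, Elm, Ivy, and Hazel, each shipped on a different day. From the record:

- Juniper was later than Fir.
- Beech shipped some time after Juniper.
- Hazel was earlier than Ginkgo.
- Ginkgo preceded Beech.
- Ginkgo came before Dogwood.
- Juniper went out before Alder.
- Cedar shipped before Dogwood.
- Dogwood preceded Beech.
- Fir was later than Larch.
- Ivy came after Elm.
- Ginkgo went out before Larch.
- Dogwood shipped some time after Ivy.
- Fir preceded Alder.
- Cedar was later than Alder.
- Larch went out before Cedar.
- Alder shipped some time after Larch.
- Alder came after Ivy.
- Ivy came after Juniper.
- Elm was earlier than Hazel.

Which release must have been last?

Beech

Every other release has a chain of constraints placing it before Beech, so Beech is last.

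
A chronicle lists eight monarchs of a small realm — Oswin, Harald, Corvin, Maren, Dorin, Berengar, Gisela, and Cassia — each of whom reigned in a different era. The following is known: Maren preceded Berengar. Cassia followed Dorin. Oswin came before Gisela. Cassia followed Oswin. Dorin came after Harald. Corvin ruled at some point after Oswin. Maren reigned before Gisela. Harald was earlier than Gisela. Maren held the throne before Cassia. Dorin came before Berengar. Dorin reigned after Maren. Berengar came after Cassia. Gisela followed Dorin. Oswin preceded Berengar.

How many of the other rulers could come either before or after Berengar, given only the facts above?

2

Forced before Berengar: Cassia, Dorin, Harald, Maren, and Oswin.
That leaves Corvin and Gisela with no forced order relative to Berengar — 2.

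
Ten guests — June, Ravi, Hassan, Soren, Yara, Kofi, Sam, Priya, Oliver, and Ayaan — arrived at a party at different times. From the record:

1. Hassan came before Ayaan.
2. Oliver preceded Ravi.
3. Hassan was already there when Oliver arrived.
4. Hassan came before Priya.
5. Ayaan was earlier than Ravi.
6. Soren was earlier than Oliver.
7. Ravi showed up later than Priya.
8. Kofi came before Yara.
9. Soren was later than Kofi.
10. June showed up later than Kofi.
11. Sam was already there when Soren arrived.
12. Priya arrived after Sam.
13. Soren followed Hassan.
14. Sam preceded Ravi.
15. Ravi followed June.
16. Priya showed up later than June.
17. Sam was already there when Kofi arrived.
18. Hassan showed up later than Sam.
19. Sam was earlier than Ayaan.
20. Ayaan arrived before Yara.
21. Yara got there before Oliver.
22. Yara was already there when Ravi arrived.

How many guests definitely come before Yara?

Directly stated before Yara: Ayaan and Kofi.
Hassan reaches Yara via Hassan → Ayaan → Yara.
Sam reaches Yara via Sam → Ayaan → Yara.
No chain forces Priya (or any of the others) ahead of Yara.
That's Ayaan, Hassan, Kofi, and Sam — 4 in all.

4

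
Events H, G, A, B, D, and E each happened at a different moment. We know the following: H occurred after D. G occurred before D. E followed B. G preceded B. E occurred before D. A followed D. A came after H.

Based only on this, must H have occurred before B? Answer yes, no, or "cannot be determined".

Tracing the constraints gives B → E → D → H, so B must come before H.
That means H cannot be before B.

no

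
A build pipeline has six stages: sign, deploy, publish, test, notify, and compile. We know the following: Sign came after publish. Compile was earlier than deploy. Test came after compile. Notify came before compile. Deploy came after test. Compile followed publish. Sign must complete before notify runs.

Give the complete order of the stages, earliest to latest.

The constraints fix every adjacent pair, so only one ordering works:
publish → sign → notify → compile → test → deploy.

publish, sign, notify, compile, test, deploy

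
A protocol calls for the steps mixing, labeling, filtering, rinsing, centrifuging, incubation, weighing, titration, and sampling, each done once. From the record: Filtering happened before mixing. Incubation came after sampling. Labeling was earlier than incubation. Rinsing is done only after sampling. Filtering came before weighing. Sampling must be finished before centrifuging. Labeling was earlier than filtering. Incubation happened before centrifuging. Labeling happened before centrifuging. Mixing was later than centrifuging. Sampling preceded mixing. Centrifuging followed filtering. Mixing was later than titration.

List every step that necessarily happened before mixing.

Directly stated before mixing: centrifuging, filtering, sampling, and titration.
Incubation reaches mixing via incubation → centrifuging → mixing.
Labeling reaches mixing via labeling → centrifuging → mixing.
No chain forces weighing (or any of the others) ahead of mixing.

centrifuging, filtering, incubation, labeling, sampling, titration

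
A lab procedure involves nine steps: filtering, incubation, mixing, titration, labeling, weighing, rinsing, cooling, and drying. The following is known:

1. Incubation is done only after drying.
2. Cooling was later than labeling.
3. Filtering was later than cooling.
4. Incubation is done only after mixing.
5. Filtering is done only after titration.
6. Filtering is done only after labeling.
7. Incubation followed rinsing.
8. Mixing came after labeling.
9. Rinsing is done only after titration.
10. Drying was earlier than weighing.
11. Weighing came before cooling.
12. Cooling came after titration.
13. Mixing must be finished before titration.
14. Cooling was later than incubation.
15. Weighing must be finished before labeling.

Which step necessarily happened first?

drying

Drying has a chain of constraints placing it before every other step, so drying must be first.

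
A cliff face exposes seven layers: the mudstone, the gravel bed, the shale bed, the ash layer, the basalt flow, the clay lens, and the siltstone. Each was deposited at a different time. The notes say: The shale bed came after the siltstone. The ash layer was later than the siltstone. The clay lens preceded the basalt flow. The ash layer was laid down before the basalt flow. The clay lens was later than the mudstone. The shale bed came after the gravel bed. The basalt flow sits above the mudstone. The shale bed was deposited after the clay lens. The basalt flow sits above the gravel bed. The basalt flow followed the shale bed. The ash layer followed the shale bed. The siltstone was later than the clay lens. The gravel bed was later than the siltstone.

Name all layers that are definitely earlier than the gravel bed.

the clay lens, the mudstone, the siltstone

Directly stated before the gravel bed: the siltstone.
The clay lens reaches the gravel bed via the clay lens → the siltstone → the gravel bed.
The mudstone reaches the gravel bed via the mudstone → the clay lens → the siltstone → the gravel bed.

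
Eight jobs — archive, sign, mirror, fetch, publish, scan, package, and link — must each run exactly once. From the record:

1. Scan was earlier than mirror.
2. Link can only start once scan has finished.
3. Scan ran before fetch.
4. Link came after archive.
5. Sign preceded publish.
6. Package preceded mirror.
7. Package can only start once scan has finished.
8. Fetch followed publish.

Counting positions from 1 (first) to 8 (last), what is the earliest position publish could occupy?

2

Sign must come before publish — 1 forced predecessor.
Nothing else is forced ahead of publish, so its earliest slot is position 1 + 1 = 2.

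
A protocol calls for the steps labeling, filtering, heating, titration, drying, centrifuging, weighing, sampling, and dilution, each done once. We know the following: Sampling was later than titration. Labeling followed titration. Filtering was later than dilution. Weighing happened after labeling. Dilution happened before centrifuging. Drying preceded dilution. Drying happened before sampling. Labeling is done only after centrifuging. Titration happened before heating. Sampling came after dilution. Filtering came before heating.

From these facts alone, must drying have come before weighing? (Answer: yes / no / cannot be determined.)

Chain the constraints: drying → dilution → centrifuging → labeling → weighing. Each link is directly stated, so drying comes before weighing.

yes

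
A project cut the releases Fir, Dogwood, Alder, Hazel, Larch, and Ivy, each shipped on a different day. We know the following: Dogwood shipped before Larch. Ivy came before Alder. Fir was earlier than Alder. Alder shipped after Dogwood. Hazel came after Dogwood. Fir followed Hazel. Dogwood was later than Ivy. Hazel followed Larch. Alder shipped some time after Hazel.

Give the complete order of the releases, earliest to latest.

Ivy, Dogwood, Larch, Hazel, Fir, Alder

The constraints fix every adjacent pair, so only one ordering works:
Ivy → Dogwood → Larch → Hazel → Fir → Alder.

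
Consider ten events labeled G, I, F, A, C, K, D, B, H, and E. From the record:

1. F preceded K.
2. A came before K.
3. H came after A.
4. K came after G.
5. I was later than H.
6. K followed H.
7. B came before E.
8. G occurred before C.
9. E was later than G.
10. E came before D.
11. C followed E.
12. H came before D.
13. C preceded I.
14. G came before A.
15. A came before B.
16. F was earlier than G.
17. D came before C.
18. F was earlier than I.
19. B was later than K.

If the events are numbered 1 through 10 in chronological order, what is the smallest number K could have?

A, F, G, and H must all come before K — 4 forced predecessors.
Nothing else is forced ahead of K, so its earliest slot is position 4 + 1 = 5.

5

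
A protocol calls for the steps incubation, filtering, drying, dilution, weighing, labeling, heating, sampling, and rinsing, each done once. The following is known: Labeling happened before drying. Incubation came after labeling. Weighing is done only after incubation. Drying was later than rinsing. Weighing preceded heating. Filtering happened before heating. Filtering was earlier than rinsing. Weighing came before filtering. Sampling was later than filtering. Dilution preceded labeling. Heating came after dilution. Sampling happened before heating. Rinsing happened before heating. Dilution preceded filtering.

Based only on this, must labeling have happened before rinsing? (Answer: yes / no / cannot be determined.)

Chain the constraints: labeling → incubation → weighing → filtering → rinsing. Each link is directly stated, so labeling comes before rinsing.

yes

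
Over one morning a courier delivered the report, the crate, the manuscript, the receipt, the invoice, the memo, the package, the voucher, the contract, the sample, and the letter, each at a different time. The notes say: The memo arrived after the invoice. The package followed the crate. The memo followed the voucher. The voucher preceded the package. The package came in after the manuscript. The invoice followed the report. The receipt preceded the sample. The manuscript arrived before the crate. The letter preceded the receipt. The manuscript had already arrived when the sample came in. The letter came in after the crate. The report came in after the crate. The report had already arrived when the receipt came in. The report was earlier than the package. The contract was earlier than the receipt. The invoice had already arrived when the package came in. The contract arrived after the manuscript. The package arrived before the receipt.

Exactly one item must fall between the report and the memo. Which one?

the invoice

Tracing the constraints gives the report → the invoice → the memo, so the invoice sits after the report and before the memo.
No other item is forced both after the report and before the memo.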